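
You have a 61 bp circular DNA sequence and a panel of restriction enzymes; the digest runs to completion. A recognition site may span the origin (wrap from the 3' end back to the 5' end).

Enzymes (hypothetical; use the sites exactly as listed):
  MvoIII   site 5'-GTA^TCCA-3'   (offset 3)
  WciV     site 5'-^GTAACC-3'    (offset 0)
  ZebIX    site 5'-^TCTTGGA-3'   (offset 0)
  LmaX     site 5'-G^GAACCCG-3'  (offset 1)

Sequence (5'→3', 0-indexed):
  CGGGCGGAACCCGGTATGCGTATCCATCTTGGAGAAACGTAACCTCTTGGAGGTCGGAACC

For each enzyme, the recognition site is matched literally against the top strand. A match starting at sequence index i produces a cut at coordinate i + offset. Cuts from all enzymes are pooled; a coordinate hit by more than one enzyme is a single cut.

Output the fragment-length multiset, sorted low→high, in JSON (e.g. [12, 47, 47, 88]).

Per-enzyme occurrences:
  MvoIII GTATCCA/3: at [19] ⇒ [22]
  WciV GTAACC/0: at [38] ⇒ [38]
  ZebIX TCTTGGA/0: at [26, 44] ⇒ [26, 44]
  LmaX GGAACCCG/1: at [5, 55] ⇒ [6, 56]

All cut coordinates (distinct, sorted): [6, 22, 26, 38, 44, 56]

Fragments:
  6→22: 16 bp
  22→26: 4 bp
  26→38: 12 bp
  38→44: 6 bp
  44→56: 12 bp
  56→6 (wrap): 61-56+6 = 11 bp

[4,6,11,12,12,16]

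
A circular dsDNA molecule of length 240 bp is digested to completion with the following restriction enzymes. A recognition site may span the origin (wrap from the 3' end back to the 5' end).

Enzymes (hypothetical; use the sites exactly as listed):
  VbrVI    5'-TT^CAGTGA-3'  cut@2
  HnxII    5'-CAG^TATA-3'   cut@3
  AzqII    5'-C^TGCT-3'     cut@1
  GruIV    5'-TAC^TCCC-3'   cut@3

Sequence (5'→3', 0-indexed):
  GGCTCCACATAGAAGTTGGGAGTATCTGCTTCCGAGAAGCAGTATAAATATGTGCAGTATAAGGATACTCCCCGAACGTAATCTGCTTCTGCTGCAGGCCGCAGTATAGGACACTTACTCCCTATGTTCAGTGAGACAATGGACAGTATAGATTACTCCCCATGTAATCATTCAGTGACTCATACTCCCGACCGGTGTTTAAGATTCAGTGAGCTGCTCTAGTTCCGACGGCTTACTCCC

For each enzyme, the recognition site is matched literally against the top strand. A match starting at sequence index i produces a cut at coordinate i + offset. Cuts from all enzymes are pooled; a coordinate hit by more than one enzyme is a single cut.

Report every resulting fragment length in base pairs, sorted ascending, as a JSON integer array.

[6,8,10,10,11,13,14,15,15,15,16,16,18,21,22,30]

Scan for sites:
  VbrVI TTCAGTGA/2: at [126, 170, 204] ⇒ [128, 172, 206]
  HnxII CAGTATA/3: at [39, 54, 101, 143] ⇒ [42, 57, 104, 146]
  AzqII CTGCT/1: at [25, 82, 88, 213] ⇒ [26, 83, 89, 214]
  GruIV TACTCCC/3: at [65, 115, 153, 182, 233] ⇒ [68, 118, 156, 185, 236]

Pooled cuts: [26, 42, 57, 68, 83, 89, 104, 118, 128, 146, 156, 172, 185, 206, 214, 236]

Fragment lengths:
  26→42: 16 bp
  42→57: 15 bp
  57→68: 11 bp
  68→83: 15 bp
  83→89: 6 bp
  89→104: 15 bp
  104→118: 14 bp
  118→128: 10 bp
  128→146: 18 bp
  146→156: 10 bp
  156→172: 16 bp
  172→185: 13 bp
  185→206: 21 bp
  206→214: 8 bp
  214→236: 22 bp
  236→26 (wrap): 240-236+26 = 30 bp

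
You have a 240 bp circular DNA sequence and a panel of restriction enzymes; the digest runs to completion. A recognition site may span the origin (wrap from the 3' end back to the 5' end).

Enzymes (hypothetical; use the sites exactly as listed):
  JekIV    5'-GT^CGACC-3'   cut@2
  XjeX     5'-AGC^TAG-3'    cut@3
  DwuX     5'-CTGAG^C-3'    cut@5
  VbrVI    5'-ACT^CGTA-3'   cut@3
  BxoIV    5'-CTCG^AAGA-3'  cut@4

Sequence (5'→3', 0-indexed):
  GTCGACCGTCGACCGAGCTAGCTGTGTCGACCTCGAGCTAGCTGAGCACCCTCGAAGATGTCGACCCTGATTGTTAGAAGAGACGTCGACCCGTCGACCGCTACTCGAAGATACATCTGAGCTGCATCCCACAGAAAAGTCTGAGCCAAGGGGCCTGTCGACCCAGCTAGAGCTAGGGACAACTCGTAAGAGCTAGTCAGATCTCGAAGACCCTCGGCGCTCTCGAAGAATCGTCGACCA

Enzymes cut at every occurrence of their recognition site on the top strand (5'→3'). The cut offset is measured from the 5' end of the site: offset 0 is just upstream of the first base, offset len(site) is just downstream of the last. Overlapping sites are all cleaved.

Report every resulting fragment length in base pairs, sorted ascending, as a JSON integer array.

[6,7,7,8,8,8,8,9,9,9,9,9,11,11,13,13,13,14,19,24,25]

Per-enzyme occurrences:
  JekIV (GTCGACC, off=2): starts [0, 7, 25, 59, 84, 92, 156, 232] → cuts [2, 9, 27, 61, 86, 94, 158, 234]
  XjeX (AGCTAG, off=3): starts [15, 35, 164, 170, 190] → cuts [18, 38, 167, 173, 193]
  DwuX (CTGAGC, off=5): starts [41, 116, 140] → cuts [46, 121, 145]
  VbrVI (ACTCGTA, off=3): starts [181] → cuts [184]
  BxoIV (CTCGAAGA, off=4): starts [50, 103, 202, 221] → cuts [54, 107, 206, 225]

Pooled cuts: [2, 9, 18, 27, 38, 46, 54, 61, 86, 94, 107, 121, 145, 158, 167, 173, 184, 193, 206, 225, 234]

Fragments:
  2→9: 7 bp
  9→18: 9 bp
  18→27: 9 bp
  27→38: 11 bp
  38→46: 8 bp
  46→54: 8 bp
  54→61: 7 bp
  61→86: 25 bp
  86→94: 8 bp
  94→107: 13 bp
  107→121: 14 bp
  121→145: 24 bp
  145→158: 13 bp
  158→167: 9 bp
  167→173: 6 bp
  173→184: 11 bp
  184→193: 9 bp
  193→206: 13 bp
  206→225: 19 bp
  225→234: 9 bp
  234→2 (wrap): 240-234+2 = 8 bp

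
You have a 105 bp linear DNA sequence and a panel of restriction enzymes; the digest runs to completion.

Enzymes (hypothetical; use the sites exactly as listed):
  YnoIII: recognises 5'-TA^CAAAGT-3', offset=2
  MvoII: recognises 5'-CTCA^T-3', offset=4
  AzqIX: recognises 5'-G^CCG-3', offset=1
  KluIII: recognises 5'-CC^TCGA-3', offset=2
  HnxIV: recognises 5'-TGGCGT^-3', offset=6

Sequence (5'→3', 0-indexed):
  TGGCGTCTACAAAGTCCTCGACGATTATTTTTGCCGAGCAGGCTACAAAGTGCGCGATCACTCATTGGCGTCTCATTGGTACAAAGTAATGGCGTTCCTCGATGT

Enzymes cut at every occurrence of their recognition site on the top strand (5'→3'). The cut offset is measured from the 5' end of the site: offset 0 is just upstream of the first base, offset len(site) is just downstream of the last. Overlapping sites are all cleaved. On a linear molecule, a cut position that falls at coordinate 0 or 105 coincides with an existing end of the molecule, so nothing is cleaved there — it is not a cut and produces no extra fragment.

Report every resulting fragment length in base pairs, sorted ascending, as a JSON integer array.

Scan for sites:
  YnoIII TACAAAGT/2: at [7, 43, 79] ⇒ [9, 45, 81]
  MvoII CTCAT/4: at [60, 71] ⇒ [64, 75]
  AzqIX GCCG/1: at [32] ⇒ [33]
  KluIII CCTCGA/2: at [15, 96] ⇒ [17, 98]
  HnxIV TGGCGT/6: at [0, 65, 89] ⇒ [6, 71, 95]

Pooled cuts: [6, 9, 17, 33, 45, 64, 71, 75, 81, 95, 98]

Fragments:
  [0,6): 6 bp
  [6,9): 3 bp
  [9,17): 8 bp
  [17,33): 16 bp
  [33,45): 12 bp
  [45,64): 19 bp
  [64,71): 7 bp
  [71,75): 4 bp
  [75,81): 6 bp
  [81,95): 14 bp
  [95,98): 3 bp
  [98,105): 7 bp

[3,3,4,6,6,7,7,8,12,14,16,19]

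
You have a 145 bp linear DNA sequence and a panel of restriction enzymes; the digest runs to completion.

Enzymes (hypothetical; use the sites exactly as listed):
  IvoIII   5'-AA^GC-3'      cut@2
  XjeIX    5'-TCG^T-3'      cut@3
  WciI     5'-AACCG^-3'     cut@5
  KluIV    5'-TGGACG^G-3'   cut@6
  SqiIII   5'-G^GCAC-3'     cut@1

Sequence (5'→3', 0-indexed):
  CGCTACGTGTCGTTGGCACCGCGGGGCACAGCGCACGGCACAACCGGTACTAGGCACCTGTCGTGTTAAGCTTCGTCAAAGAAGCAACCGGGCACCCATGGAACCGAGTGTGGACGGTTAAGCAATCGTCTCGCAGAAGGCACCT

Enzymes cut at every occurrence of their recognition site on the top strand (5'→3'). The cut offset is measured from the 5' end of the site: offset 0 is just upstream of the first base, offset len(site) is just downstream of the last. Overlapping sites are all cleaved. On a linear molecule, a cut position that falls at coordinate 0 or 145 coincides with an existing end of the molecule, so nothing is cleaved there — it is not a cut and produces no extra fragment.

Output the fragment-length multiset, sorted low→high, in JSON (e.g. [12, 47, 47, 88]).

Scan for sites:
  IvoIII (AAGC, off=2): starts [67, 81, 119] → cuts [69, 83, 121]
  XjeIX (TCGT, off=3): starts [9, 60, 72, 125] → cuts [12, 63, 75, 128]
  WciI (AACCG, off=5): starts [41, 85, 101] → cuts [46, 90, 106]
  KluIV (TGGACGG, off=6): starts [110] → cuts [116]
  SqiIII (GGCAC, off=1): starts [14, 24, 36, 52, 90, 138] → cuts [15, 25, 37, 53, 91, 139]

All cut coordinates (distinct, sorted): [12, 15, 25, 37, 46, 53, 63, 69, 75, 83, 90, 91, 106, 116, 121, 128, 139]

Fragment lengths:
  [0,12): 12 bp
  [12,15): 3 bp
  [15,25): 10 bp
  [25,37): 12 bp
  [37,46): 9 bp
  [46,53): 7 bp
  [53,63): 10 bp
  [63,69): 6 bp
  [69,75): 6 bp
  [75,83): 8 bp
  [83,90): 7 bp
  [90,91): 1 bp
  [91,106): 15 bp
  [106,116): 10 bp
  [116,121): 5 bp
  [121,128): 7 bp
  [128,139): 11 bp
  [139,145): 6 bp

[1,3,5,6,6,6,7,7,7,8,9,10,10,10,11,12,12,15]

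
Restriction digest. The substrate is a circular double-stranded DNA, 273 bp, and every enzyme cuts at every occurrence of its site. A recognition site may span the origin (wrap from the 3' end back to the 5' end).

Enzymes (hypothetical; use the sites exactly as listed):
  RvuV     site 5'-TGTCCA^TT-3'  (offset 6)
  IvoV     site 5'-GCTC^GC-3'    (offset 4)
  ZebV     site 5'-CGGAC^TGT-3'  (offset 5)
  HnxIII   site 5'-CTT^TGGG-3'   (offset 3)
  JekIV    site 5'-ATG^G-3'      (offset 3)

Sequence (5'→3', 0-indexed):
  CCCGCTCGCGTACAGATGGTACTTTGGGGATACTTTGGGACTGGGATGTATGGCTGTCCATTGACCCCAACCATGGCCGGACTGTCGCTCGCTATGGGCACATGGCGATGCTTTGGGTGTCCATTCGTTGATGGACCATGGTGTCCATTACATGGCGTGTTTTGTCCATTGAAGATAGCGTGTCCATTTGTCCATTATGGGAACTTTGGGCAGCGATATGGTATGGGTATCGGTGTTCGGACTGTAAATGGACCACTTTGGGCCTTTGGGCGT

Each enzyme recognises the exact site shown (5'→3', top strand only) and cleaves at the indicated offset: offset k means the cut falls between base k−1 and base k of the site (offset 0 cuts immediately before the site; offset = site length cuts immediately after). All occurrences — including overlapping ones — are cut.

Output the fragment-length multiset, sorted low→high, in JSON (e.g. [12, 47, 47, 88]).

[5,5,6,6,7,7,7,7,7,8,8,8,8,8,8,8,9,10,10,11,11,14,14,14,15,17,17,18]

Site scan:
  RvuV TGTCCATT/6: at [54, 117, 141, 162, 180, 188] ⇒ [60, 123, 147, 168, 186, 194]
  IvoV GCTCGC/4: at [3, 86] ⇒ [7, 90]
  ZebV CGGACTGT/5: at [77, 237] ⇒ [82, 242]
  HnxIII CTTTGGG/3: at [21, 32, 110, 203, 255, 263] ⇒ [24, 35, 113, 206, 258, 266]
  JekIV ATGG/3: at [15, 49, 72, 93, 101, 130, 137, 151, 196, 217, 222, 247] ⇒ [18, 52, 75, 96, 104, 133, 140, 154, 199, 220, 225, 250]

All cut coordinates (distinct, sorted): [7, 18, 24, 35, 52, 60, 75, 82, 90, 96, 104, 113, 123, 133, 140, 147, 154, 168, 186, 194, 199, 206, 220, 225, 242, 250, 258, 266]

Fragment lengths:
  7→18: 11 bp
  18→24: 6 bp
  24→35: 11 bp
  35→52: 17 bp
  52→60: 8 bp
  60→75: 15 bp
  75→82: 7 bp
  82→90: 8 bp
  90→96: 6 bp
  96→104: 8 bp
  104→113: 9 bp
  113→123: 10 bp
  123→133: 10 bp
  133→140: 7 bp
  140→147: 7 bp
  147→154: 7 bp
  154→168: 14 bp
  168→186: 18 bp
  186→194: 8 bp
  194→199: 5 bp
  199→206: 7 bp
  206→220: 14 bp
  220→225: 5 bp
  225→242: 17 bp
  242→250: 8 bp
  250→258: 8 bp
  258→266: 8 bp
  266→7 (wrap): 273-266+7 = 14 bp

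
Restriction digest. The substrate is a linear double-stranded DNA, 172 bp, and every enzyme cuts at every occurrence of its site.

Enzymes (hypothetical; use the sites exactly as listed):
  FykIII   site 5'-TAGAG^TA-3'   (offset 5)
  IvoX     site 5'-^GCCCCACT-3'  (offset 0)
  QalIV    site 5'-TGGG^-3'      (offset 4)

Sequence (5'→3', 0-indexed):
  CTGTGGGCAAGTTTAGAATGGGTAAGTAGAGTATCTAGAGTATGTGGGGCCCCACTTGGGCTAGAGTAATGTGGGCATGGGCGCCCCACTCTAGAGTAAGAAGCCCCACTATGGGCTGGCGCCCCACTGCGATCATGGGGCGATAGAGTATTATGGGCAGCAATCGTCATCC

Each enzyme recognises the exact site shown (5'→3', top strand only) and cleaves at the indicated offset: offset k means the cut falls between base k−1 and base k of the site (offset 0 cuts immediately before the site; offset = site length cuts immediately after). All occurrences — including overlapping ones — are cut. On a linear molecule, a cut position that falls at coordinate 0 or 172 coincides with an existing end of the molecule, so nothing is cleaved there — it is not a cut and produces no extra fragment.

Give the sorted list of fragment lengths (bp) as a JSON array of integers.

Per-enzyme occurrences:
  FykIII TAGAGTA/5: at [26, 35, 61, 91, 143] ⇒ [31, 40, 66, 96, 148]
  IvoX GCCCCACT/0: at [48, 82, 102, 120] ⇒ [48, 82, 102, 120]
  QalIV TGGG/4: at [3, 18, 44, 56, 71, 77, 111, 135, 153] ⇒ [7, 22, 48, 60, 75, 81, 115, 139, 157]

All cut coordinates (distinct, sorted): [7, 22, 31, 40, 48, 60, 66, 75, 81, 82, 96, 102, 115, 120, 139, 148, 157]

Fragments:
  [0,7): 7 bp
  [7,22): 15 bp
  [22,31): 9 bp
  [31,40): 9 bp
  [40,48): 8 bp
  [48,60): 12 bp
  [60,66): 6 bp
  [66,75): 9 bp
  [75,81): 6 bp
  [81,82): 1 bp
  [82,96): 14 bp
  [96,102): 6 bp
  [102,115): 13 bp
  [115,120): 5 bp
  [120,139): 19 bp
  [139,148): 9 bp
  [148,157): 9 bp
  [157,172): 15 bp

[1,5,6,6,6,7,8,9,9,9,9,9,12,13,14,15,15,19]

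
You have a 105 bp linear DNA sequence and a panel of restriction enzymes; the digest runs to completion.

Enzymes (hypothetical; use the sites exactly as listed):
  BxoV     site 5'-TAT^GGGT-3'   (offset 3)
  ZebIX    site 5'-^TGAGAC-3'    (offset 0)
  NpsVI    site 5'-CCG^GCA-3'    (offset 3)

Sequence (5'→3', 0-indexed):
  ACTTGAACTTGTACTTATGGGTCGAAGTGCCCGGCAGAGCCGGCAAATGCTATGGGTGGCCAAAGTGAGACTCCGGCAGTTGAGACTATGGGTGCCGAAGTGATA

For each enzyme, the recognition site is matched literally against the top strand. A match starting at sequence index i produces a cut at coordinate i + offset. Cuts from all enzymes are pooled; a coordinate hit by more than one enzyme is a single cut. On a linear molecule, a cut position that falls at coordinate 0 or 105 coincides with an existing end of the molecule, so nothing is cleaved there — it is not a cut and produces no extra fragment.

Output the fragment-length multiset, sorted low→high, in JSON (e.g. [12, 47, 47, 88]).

Scan for sites:
  BxoV TATGGGT/3: at [15, 50, 86] ⇒ [18, 53, 89]
  ZebIX TGAGAC/0: at [65, 80] ⇒ [65, 80]
  NpsVI CCGGCA/3: at [30, 39, 72] ⇒ [33, 42, 75]

Pooled cuts: [18, 33, 42, 53, 65, 75, 80, 89]

Fragments:
  [0,18): 18 bp
  [18,33): 15 bp
  [33,42): 9 bp
  [42,53): 11 bp
  [53,65): 12 bp
  [65,75): 10 bp
  [75,80): 5 bp
  [80,89): 9 bp
  [89,105): 16 bp

[5,9,9,10,11,12,15,16,18]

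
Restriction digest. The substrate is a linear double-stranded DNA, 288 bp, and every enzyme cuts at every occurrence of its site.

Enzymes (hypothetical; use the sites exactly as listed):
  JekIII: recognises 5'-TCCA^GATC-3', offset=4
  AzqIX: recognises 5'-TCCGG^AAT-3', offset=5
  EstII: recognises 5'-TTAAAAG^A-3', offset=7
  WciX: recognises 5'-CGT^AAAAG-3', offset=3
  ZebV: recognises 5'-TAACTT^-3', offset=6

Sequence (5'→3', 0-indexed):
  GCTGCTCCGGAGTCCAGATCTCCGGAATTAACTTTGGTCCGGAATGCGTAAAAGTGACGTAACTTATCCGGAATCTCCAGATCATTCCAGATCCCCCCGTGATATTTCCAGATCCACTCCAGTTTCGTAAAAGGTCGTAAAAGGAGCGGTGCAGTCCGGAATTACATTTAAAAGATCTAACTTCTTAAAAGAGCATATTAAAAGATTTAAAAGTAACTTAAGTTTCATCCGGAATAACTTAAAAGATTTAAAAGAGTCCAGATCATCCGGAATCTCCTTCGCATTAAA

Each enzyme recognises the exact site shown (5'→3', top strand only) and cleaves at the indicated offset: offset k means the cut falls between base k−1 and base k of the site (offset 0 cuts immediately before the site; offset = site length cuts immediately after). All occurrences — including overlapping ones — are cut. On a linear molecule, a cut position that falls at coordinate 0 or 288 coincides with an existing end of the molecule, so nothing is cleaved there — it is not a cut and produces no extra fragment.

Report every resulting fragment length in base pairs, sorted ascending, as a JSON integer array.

[5,6,6,7,8,8,8,8,9,9,9,9,10,10,10,13,13,15,15,16,16,18,18,21,21]

Per-enzyme occurrences:
  JekIII (TCCAGATC, off=4): starts [12, 75, 85, 106, 256] → cuts [16, 79, 89, 110, 260]
  AzqIX (TCCGGAAT, off=5): starts [20, 37, 66, 154, 227, 265] → cuts [25, 42, 71, 159, 232, 270]
  EstII (TTAAAAGA, off=7): starts [167, 184, 197, 238, 247] → cuts [174, 191, 204, 245, 254]
  WciX (CGTAAAAG, off=3): starts [46, 125, 135] → cuts [49, 128, 138]
  ZebV (TAACTT, off=6): starts [28, 59, 177, 213, 234] → cuts [34, 65, 183, 219, 240]

All cut coordinates (distinct, sorted): [16, 25, 34, 42, 49, 65, 71, 79, 89, 110, 128, 138, 159, 174, 183, 191, 204, 219, 232, 240, 245, 254, 260, 270]

Fragments:
  [0,16): 16 bp
  [16,25): 9 bp
  [25,34): 9 bp
  [34,42): 8 bp
  [42,49): 7 bp
  [49,65): 16 bp
  [65,71): 6 bp
  [71,79): 8 bp
  [79,89): 10 bp
  [89,110): 21 bp
  [110,128): 18 bp
  [128,138): 10 bp
  [138,159): 21 bp
  [159,174): 15 bp
  [174,183): 9 bp
  [183,191): 8 bp
  [191,204): 13 bp
  [204,219): 15 bp
  [219,232): 13 bp
  [232,240): 8 bp
  [240,245): 5 bp
  [245,254): 9 bp
  [254,260): 6 bp
  [260,270): 10 bp
  [270,288): 18 bp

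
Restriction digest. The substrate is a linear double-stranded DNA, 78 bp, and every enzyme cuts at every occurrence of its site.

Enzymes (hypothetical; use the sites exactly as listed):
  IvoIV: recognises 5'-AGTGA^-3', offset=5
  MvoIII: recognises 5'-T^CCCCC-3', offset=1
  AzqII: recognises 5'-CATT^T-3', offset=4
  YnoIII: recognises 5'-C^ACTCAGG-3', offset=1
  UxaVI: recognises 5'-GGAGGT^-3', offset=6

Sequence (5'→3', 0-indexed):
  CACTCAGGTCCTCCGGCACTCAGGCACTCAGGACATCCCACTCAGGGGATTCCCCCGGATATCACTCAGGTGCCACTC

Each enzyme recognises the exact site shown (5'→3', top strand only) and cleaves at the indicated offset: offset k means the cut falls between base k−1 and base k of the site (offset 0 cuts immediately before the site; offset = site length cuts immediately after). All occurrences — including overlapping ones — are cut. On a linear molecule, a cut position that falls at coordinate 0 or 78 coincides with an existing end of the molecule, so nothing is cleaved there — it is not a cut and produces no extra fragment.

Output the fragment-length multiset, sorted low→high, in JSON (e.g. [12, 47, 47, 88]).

[1,8,12,12,14,15,16]

Per-enzyme occurrences:
  IvoIV (AGTGA, off=5): no sites
  MvoIII (TCCCCC, off=1): starts [50] → cuts [51]
  AzqII (CATTT, off=4): no sites
  YnoIII (CACTCAGG, off=1): starts [0, 16, 24, 38, 62] → cuts [1, 17, 25, 39, 63]
  UxaVI (GGAGGT, off=6): no sites

Pooled cuts: [1, 17, 25, 39, 51, 63]

Fragment lengths:
  [0,1): 1 bp
  [1,17): 16 bp
  [17,25): 8 bp
  [25,39): 14 bp
  [39,51): 12 bp
  [51,63): 12 bp
  [63,78): 15 bp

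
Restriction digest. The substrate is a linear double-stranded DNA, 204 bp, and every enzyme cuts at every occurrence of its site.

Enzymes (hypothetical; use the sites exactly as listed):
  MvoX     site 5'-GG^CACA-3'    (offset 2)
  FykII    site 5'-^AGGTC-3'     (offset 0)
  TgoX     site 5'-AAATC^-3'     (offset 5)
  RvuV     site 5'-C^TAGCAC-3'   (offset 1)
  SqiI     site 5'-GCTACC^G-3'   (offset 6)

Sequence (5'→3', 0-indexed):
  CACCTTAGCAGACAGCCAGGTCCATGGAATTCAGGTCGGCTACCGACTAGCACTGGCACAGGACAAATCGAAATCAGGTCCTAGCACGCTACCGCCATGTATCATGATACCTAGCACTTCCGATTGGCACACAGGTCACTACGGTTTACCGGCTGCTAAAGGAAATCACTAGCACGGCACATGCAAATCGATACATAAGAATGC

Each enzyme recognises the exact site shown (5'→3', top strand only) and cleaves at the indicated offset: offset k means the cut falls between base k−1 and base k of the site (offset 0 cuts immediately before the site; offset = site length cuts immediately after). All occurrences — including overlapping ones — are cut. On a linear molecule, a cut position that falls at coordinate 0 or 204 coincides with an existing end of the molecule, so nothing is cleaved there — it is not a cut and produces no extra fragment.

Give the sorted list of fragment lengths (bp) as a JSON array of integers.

[2,3,5,6,6,8,9,12,12,12,13,15,15,16,17,18,35]

Site scan:
  MvoX GGCACA/2: at [54, 125, 175] ⇒ [56, 127, 177]
  FykII AGGTC/0: at [17, 32, 75, 132] ⇒ [17, 32, 75, 132]
  TgoX AAATC/5: at [64, 70, 162, 184] ⇒ [69, 75, 167, 189]
  RvuV CTAGCAC/1: at [46, 80, 110, 168] ⇒ [47, 81, 111, 169]
  SqiI GCTACCG/6: at [38, 87] ⇒ [44, 93]

All cut coordinates (distinct, sorted): [17, 32, 44, 47, 56, 69, 75, 81, 93, 111, 127, 132, 167, 169, 177, 189]

Fragment lengths:
  [0,17): 17 bp
  [17,32): 15 bp
  [32,44): 12 bp
  [44,47): 3 bp
  [47,56): 9 bp
  [56,69): 13 bp
  [69,75): 6 bp
  [75,81): 6 bp
  [81,93): 12 bp
  [93,111): 18 bp
  [111,127): 16 bp
  [127,132): 5 bp
  [132,167): 35 bp
  [167,169): 2 bp
  [169,177): 8 bp
  [177,189): 12 bp
  [189,204): 15 bp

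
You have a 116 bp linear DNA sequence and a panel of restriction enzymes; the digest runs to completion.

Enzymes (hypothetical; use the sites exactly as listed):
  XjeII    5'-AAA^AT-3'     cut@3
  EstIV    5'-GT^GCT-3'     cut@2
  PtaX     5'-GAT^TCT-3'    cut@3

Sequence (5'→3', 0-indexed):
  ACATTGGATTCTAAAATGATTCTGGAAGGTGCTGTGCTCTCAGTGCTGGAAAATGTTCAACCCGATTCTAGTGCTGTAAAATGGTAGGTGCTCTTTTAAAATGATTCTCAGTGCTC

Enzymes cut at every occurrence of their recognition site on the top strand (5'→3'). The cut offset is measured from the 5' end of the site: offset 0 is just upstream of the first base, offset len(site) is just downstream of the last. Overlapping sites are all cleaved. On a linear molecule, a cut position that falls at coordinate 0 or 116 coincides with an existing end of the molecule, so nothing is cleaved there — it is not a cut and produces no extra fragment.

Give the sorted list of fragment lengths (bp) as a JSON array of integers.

Scan for sites:
  XjeII (AAAAT, off=3): starts [12, 49, 77, 97] → cuts [15, 52, 80, 100]
  EstIV (GTGCT, off=2): starts [28, 33, 42, 70, 87, 110] → cuts [30, 35, 44, 72, 89, 112]
  PtaX (GATTCT, off=3): starts [6, 17, 63, 102] → cuts [9, 20, 66, 105]

All cut coordinates (distinct, sorted): [9, 15, 20, 30, 35, 44, 52, 66, 72, 80, 89, 100, 105, 112]

Fragment lengths:
  [0,9): 9 bp
  [9,15): 6 bp
  [15,20): 5 bp
  [20,30): 10 bp
  [30,35): 5 bp
  [35,44): 9 bp
  [44,52): 8 bp
  [52,66): 14 bp
  [66,72): 6 bp
  [72,80): 8 bp
  [80,89): 9 bp
  [89,100): 11 bp
  [100,105): 5 bp
  [105,112): 7 bp
  [112,116): 4 bp

[4,5,5,5,6,6,7,8,8,9,9,9,10,11,14]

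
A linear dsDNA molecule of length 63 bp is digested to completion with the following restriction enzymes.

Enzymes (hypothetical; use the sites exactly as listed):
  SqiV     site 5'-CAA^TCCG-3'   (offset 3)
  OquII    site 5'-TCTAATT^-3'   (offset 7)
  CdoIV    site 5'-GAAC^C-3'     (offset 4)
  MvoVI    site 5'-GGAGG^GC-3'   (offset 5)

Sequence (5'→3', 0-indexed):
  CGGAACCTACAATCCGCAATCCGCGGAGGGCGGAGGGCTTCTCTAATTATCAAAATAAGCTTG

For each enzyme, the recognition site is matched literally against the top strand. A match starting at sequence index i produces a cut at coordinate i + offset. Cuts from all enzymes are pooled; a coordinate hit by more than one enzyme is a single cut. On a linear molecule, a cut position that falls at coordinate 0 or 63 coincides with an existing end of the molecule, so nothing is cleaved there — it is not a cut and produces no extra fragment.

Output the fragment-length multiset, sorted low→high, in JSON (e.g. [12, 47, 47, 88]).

[6,6,7,7,10,12,15]

Scan for sites:
  SqiV CAATCCG/3: at [9, 16] ⇒ [12, 19]
  OquII TCTAATT/7: at [41] ⇒ [48]
  CdoIV GAACC/4: at [2] ⇒ [6]
  MvoVI GGAGGGC/5: at [24, 31] ⇒ [29, 36]

All cut coordinates (distinct, sorted): [6, 12, 19, 29, 36, 48]

Fragments:
  [0,6): 6 bp
  [6,12): 6 bp
  [12,19): 7 bp
  [19,29): 10 bp
  [29,36): 7 bp
  [36,48): 12 bp
  [48,63): 15 bp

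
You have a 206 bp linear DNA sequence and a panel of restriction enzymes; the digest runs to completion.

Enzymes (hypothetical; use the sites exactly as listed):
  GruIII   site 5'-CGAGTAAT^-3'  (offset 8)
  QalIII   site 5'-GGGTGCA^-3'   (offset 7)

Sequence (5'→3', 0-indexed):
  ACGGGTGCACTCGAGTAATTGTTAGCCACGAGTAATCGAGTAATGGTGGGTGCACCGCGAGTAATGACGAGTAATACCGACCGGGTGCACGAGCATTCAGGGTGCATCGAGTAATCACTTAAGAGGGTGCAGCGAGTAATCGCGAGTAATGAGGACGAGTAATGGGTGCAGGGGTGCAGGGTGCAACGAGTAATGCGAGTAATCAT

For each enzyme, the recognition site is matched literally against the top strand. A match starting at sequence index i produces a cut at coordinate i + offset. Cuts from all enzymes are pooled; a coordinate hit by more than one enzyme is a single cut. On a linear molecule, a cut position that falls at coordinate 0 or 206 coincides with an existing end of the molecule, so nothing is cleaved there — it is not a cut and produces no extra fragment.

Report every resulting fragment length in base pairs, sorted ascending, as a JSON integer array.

Site scan:
  GruIII (CGAGTAAT, off=8): starts [11, 28, 36, 57, 67, 107, 132, 142, 155, 186, 195] → cuts [19, 36, 44, 65, 75, 115, 140, 150, 163, 194, 203]
  QalIII (GGGTGCA, off=7): starts [2, 47, 82, 99, 124, 163, 171, 178] → cuts [9, 54, 89, 106, 131, 170, 178, 185]

Pooled cuts: [9, 19, 36, 44, 54, 65, 75, 89, 106, 115, 131, 140, 150, 163, 170, 178, 185, 194, 203]

Fragment lengths:
  [0,9): 9 bp
  [9,19): 10 bp
  [19,36): 17 bp
  [36,44): 8 bp
  [44,54): 10 bp
  [54,65): 11 bp
  [65,75): 10 bp
  [75,89): 14 bp
  [89,106): 17 bp
  [106,115): 9 bp
  [115,131): 16 bp
  [131,140): 9 bp
  [140,150): 10 bp
  [150,163): 13 bp
  [163,170): 7 bp
  [170,178): 8 bp
  [178,185): 7 bp
  [185,194): 9 bp
  [194,203): 9 bp
  [203,206): 3 bp

[3,7,7,8,8,9,9,9,9,9,10,10,10,10,11,13,14,16,17,17]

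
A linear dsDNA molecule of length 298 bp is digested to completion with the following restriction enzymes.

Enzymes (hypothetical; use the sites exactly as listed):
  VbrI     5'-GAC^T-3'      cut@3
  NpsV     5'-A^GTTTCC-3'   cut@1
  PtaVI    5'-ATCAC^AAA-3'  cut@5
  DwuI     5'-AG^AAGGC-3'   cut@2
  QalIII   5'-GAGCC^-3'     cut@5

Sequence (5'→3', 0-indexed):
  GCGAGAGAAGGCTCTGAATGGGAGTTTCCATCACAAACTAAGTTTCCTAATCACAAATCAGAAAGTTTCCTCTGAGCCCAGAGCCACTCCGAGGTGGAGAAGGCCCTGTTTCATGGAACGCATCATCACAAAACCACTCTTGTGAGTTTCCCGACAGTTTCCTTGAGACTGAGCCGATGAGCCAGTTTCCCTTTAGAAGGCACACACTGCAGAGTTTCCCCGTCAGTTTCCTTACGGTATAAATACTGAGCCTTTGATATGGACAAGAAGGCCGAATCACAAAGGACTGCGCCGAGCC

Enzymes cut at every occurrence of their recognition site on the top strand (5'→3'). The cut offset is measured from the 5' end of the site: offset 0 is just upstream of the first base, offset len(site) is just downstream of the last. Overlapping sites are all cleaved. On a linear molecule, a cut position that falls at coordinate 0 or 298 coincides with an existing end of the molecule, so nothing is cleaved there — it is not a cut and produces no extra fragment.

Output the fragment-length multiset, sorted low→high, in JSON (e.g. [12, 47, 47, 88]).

Scan for sites:
  VbrI GACT/3: at [166, 284] ⇒ [169, 287]
  NpsV AGTTTCC/1: at [22, 40, 63, 144, 155, 183, 212, 224] ⇒ [23, 41, 64, 145, 156, 184, 213, 225]
  PtaVI ATCACAAA/5: at [29, 49, 124, 275] ⇒ [34, 54, 129, 280]
  DwuI AGAAGGC/2: at [5, 97, 194, 265] ⇒ [7, 99, 196, 267]
  QalIII GAGCC/5: at [73, 80, 170, 178, 247, 293] ⇒ [78, 85, 175, 183, 252] (position 298 is a terminus of the linear molecule — no cut)

All cut coordinates (distinct, sorted): [7, 23, 34, 41, 54, 64, 78, 85, 99, 129, 145, 156, 169, 175, 183, 184, 196, 213, 225, 252, 267, 280, 287]

Fragments:
  [0,7): 7 bp
  [7,23): 16 bp
  [23,34): 11 bp
  [34,41): 7 bp
  [41,54): 13 bp
  [54,64): 10 bp
  [64,78): 14 bp
  [78,85): 7 bp
  [85,99): 14 bp
  [99,129): 30 bp
  [129,145): 16 bp
  [145,156): 11 bp
  [156,169): 13 bp
  [169,175): 6 bp
  [175,183): 8 bp
  [183,184): 1 bp
  [184,196): 12 bp
  [196,213): 17 bp
  [213,225): 12 bp
  [225,252): 27 bp
  [252,267): 15 bp
  [267,280): 13 bp
  [280,287): 7 bp
  [287,298): 11 bp

[1,6,7,7,7,7,8,10,11,11,11,12,12,13,13,13,14,14,15,16,16,17,27,30]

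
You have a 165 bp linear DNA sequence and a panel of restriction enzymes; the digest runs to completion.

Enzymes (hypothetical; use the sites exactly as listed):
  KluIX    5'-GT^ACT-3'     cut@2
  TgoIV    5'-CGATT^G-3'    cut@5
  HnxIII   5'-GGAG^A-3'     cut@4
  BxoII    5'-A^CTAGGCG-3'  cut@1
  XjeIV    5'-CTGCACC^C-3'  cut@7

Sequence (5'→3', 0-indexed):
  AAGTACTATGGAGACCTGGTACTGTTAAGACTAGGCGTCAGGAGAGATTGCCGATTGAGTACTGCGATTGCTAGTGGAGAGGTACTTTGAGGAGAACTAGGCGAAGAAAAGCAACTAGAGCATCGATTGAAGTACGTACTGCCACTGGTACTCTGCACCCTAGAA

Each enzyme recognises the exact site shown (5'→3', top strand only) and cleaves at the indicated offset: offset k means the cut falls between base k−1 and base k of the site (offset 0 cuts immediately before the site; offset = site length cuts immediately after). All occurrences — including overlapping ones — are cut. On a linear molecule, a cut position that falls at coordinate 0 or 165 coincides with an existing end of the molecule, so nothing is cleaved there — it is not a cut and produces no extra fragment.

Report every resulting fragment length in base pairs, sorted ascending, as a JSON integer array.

Site scan:
  KluIX GTACT/2: at [2, 18, 58, 81, 135, 147] ⇒ [4, 20, 60, 83, 137, 149]
  TgoIV CGATTG/5: at [51, 64, 123] ⇒ [56, 69, 128]
  HnxIII GGAGA/4: at [9, 40, 75, 90] ⇒ [13, 44, 79, 94]
  BxoII ACTAGGCG/1: at [29, 95] ⇒ [30, 96]
  XjeIV CTGCACCC/7: at [152] ⇒ [159]

All cut coordinates (distinct, sorted): [4, 13, 20, 30, 44, 56, 60, 69, 79, 83, 94, 96, 128, 137, 149, 159]

Fragments:
  [0,4): 4 bp
  [4,13): 9 bp
  [13,20): 7 bp
  [20,30): 10 bp
  [30,44): 14 bp
  [44,56): 12 bp
  [56,60): 4 bp
  [60,69): 9 bp
  [69,79): 10 bp
  [79,83): 4 bp
  [83,94): 11 bp
  [94,96): 2 bp
  [96,128): 32 bp
  [128,137): 9 bp
  [137,149): 12 bp
  [149,159): 10 bp
  [159,165): 6 bp

[2,4,4,4,6,7,9,9,9,10,10,10,11,12,12,14,32]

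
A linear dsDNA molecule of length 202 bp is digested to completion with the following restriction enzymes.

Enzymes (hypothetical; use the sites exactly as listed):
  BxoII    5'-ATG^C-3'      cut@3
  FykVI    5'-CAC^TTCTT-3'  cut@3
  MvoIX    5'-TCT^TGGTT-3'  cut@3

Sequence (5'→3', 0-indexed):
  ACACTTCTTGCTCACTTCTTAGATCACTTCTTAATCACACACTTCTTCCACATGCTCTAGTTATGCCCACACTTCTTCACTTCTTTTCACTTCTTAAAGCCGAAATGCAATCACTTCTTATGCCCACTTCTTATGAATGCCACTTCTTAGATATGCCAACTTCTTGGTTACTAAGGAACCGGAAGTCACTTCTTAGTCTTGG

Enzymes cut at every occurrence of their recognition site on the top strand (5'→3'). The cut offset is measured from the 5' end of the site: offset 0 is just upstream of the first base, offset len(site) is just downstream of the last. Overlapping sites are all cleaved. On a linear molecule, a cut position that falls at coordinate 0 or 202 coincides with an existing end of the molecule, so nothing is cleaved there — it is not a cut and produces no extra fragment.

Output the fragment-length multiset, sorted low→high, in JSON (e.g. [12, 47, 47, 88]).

Site scan:
  BxoII (ATGC, off=3): starts [51, 62, 104, 119, 136, 152] → cuts [54, 65, 107, 122, 139, 155]
  FykVI (CACTTCTT, off=3): starts [1, 12, 24, 39, 69, 77, 87, 111, 124, 140, 186] → cuts [4, 15, 27, 42, 72, 80, 90, 114, 127, 143, 189]
  MvoIX (TCTTGGTT, off=3): starts [161] → cuts [164]

All cut coordinates (distinct, sorted): [4, 15, 27, 42, 54, 65, 72, 80, 90, 107, 114, 122, 127, 139, 143, 155, 164, 189]

Fragment lengths:
  [0,4): 4 bp
  [4,15): 11 bp
  [15,27): 12 bp
  [27,42): 15 bp
  [42,54): 12 bp
  [54,65): 11 bp
  [65,72): 7 bp
  [72,80): 8 bp
  [80,90): 10 bp
  [90,107): 17 bp
  [107,114): 7 bp
  [114,122): 8 bp
  [122,127): 5 bp
  [127,139): 12 bp
  [139,143): 4 bp
  [143,155): 12 bp
  [155,164): 9 bp
  [164,189): 25 bp
  [189,202): 13 bp

[4,4,5,7,7,8,8,9,10,11,11,12,12,12,12,13,15,17,25]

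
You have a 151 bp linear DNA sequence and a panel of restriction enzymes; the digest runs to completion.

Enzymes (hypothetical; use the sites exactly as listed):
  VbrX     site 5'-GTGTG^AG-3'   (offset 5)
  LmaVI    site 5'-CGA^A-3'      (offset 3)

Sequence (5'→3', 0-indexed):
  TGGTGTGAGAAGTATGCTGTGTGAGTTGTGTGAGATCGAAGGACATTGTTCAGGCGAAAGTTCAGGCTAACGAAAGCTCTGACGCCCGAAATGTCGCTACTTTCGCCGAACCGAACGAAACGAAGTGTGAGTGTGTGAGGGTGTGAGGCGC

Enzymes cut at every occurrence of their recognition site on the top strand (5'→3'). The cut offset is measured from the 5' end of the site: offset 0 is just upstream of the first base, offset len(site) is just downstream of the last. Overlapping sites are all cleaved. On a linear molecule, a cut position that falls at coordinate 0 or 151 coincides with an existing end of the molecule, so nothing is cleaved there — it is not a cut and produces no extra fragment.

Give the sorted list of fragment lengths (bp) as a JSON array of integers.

[4,5,5,6,6,7,7,8,8,9,16,16,16,18,20]

Site scan:
  VbrX GTGTGAG/5: at [2, 18, 27, 124, 132, 140] ⇒ [7, 23, 32, 129, 137, 145]
  LmaVI CGAA/3: at [36, 54, 70, 86, 106, 111, 115, 120] ⇒ [39, 57, 73, 89, 109, 114, 118, 123]

Pooled cuts: [7, 23, 32, 39, 57, 73, 89, 109, 114, 118, 123, 129, 137, 145]

Fragment lengths:
  [0,7): 7 bp
  [7,23): 16 bp
  [23,32): 9 bp
  [32,39): 7 bp
  [39,57): 18 bp
  [57,73): 16 bp
  [73,89): 16 bp
  [89,109): 20 bp
  [109,114): 5 bp
  [114,118): 4 bp
  [118,123): 5 bp
  [123,129): 6 bp
  [129,137): 8 bp
  [137,145): 8 bp
  [145,151): 6 bp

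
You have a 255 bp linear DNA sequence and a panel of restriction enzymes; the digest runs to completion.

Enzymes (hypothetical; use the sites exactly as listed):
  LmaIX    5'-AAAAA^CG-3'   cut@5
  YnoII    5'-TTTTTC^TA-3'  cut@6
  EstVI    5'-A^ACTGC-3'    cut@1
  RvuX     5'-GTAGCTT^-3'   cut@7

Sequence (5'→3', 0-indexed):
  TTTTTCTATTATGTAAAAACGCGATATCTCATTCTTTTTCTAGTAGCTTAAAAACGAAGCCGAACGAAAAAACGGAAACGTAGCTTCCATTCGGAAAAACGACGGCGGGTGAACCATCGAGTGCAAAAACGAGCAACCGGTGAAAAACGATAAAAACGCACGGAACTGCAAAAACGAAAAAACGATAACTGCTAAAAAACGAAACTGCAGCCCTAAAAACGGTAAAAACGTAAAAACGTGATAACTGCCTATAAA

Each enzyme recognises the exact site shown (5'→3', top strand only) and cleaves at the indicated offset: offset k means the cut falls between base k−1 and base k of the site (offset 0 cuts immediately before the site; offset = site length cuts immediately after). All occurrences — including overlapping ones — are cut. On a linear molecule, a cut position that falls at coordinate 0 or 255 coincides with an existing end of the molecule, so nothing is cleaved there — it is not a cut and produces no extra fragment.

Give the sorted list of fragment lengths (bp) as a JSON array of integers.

[4,5,5,6,7,8,8,8,9,9,9,10,12,12,13,13,14,16,18,18,21,30]

Site scan:
  LmaIX AAAAACG/5: at [14, 49, 67, 94, 124, 142, 151, 169, 177, 194, 214, 223, 231] ⇒ [19, 54, 72, 99, 129, 147, 156, 174, 182, 199, 219, 228, 236]
  YnoII TTTTTCTA/6: at [0, 34] ⇒ [6, 40]
  EstVI AACTGC/1: at [163, 186, 202, 242] ⇒ [164, 187, 203, 243]
  RvuX GTAGCTT/7: at [42, 79] ⇒ [49, 86]

All cut coordinates (distinct, sorted): [6, 19, 40, 49, 54, 72, 86, 99, 129, 147, 156, 164, 174, 182, 187, 199, 203, 219, 228, 236, 243]

Fragment lengths:
  [0,6): 6 bp
  [6,19): 13 bp
  [19,40): 21 bp
  [40,49): 9 bp
  [49,54): 5 bp
  [54,72): 18 bp
  [72,86): 14 bp
  [86,99): 13 bp
  [99,129): 30 bp
  [129,147): 18 bp
  [147,156): 9 bp
  [156,164): 8 bp
  [164,174): 10 bp
  [174,182): 8 bp
  [182,187): 5 bp
  [187,199): 12 bp
  [199,203): 4 bp
  [203,219): 16 bp
  [219,228): 9 bp
  [228,236): 8 bp
  [236,243): 7 bp
  [243,255): 12 bp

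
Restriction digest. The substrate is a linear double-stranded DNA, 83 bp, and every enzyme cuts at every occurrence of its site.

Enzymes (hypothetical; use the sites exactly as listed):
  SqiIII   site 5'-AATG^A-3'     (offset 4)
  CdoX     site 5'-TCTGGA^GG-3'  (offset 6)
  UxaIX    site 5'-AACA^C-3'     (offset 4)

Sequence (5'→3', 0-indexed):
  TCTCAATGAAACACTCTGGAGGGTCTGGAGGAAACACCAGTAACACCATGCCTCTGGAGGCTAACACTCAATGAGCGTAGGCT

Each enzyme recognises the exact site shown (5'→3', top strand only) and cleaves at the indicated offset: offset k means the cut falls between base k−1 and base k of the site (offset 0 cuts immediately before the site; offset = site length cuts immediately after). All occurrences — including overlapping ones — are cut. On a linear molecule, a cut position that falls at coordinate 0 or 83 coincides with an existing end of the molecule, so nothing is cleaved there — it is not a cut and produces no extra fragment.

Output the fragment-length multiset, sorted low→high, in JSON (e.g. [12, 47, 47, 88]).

Per-enzyme occurrences:
  SqiIII AATGA/4: at [4, 69] ⇒ [8, 73]
  CdoX TCTGGAGG/6: at [14, 23, 52] ⇒ [20, 29, 58]
  UxaIX AACAC/4: at [9, 32, 41, 62] ⇒ [13, 36, 45, 66]

All cut coordinates (distinct, sorted): [8, 13, 20, 29, 36, 45, 58, 66, 73]

Fragment lengths:
  [0,8): 8 bp
  [8,13): 5 bp
  [13,20): 7 bp
  [20,29): 9 bp
  [29,36): 7 bp
  [36,45): 9 bp
  [45,58): 13 bp
  [58,66): 8 bp
  [66,73): 7 bp
  [73,83): 10 bp

[5,7,7,7,8,8,9,9,10,13]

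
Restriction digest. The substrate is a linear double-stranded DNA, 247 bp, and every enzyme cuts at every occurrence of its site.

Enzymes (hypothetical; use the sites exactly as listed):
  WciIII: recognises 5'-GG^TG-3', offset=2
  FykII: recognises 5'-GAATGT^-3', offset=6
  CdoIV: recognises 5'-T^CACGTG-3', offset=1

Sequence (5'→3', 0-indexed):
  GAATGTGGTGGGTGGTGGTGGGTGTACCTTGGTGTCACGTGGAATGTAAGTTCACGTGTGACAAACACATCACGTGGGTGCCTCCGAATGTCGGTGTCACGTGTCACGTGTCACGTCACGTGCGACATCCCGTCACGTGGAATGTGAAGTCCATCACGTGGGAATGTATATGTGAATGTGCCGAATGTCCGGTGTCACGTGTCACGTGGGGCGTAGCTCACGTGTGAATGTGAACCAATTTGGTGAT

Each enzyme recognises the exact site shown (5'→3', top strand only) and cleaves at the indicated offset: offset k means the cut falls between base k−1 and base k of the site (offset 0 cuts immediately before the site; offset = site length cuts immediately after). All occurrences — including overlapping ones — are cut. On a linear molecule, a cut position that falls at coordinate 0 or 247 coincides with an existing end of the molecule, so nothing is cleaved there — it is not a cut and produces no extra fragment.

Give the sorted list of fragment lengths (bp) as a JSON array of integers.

Scan for sites:
  WciIII GGTG/2: at [6, 10, 13, 16, 20, 30, 76, 92, 190, 241] ⇒ [8, 12, 15, 18, 22, 32, 78, 94, 192, 243]
  FykII GAATGT/6: at [0, 41, 85, 139, 161, 173, 182, 225] ⇒ [6, 47, 91, 145, 167, 179, 188, 231]
  CdoIV TCACGTG/1: at [34, 51, 69, 96, 103, 115, 132, 153, 194, 201, 217] ⇒ [35, 52, 70, 97, 104, 116, 133, 154, 195, 202, 218]

All cut coordinates (distinct, sorted): [6, 8, 12, 15, 18, 22, 32, 35, 47, 52, 70, 78, 91, 94, 97, 104, 116, 133, 145, 154, 167, 179, 188, 192, 195, 202, 218, 231, 243]

Fragments:
  [0,6): 6 bp
  [6,8): 2 bp
  [8,12): 4 bp
  [12,15): 3 bp
  [15,18): 3 bp
  [18,22): 4 bp
  [22,32): 10 bp
  [32,35): 3 bp
  [35,47): 12 bp
  [47,52): 5 bp
  [52,70): 18 bp
  [70,78): 8 bp
  [78,91): 13 bp
  [91,94): 3 bp
  [94,97): 3 bp
  [97,104): 7 bp
  [104,116): 12 bp
  [116,133): 17 bp
  [133,145): 12 bp
  [145,154): 9 bp
  [154,167): 13 bp
  [167,179): 12 bp
  [179,188): 9 bp
  [188,192): 4 bp
  [192,195): 3 bp
  [195,202): 7 bp
  [202,218): 16 bp
  [218,231): 13 bp
  [231,243): 12 bp
  [243,247): 4 bp

[2,3,3,3,3,3,3,4,4,4,4,5,6,7,7,8,9,9,10,12,12,12,12,12,13,13,13,16,17,18]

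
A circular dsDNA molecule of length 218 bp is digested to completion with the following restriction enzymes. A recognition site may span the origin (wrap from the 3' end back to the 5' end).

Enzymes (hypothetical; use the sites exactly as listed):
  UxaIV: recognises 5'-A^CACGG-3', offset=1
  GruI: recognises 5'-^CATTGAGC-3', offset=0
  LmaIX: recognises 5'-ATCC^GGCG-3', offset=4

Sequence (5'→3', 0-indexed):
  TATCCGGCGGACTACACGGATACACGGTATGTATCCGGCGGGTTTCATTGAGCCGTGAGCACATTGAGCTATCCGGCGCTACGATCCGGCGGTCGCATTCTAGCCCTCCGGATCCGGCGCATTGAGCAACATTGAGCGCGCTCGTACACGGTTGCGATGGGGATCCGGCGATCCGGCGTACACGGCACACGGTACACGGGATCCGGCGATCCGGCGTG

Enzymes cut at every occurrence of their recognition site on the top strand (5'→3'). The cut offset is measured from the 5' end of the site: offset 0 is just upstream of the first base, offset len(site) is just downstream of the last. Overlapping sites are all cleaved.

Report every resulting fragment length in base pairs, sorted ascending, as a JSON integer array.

[4,6,7,7,8,8,8,9,9,10,10,11,13,13,14,16,17,20,28]

Site scan:
  UxaIV (ACACGG, off=1): starts [13, 21, 145, 179, 186, 193] → cuts [14, 22, 146, 180, 187, 194]
  GruI (CATTGAGC, off=0): starts [45, 61, 119, 129] → cuts [45, 61, 119, 129]
  LmaIX (ATCCGGCG, off=4): starts [1, 32, 70, 83, 111, 162, 170, 200, 208] → cuts [5, 36, 74, 87, 115, 166, 174, 204, 212]

Pooled cuts: [5, 14, 22, 36, 45, 61, 74, 87, 115, 119, 129, 146, 166, 174, 180, 187, 194, 204, 212]

Fragment lengths:
  5→14: 9 bp
  14→22: 8 bp
  22→36: 14 bp
  36→45: 9 bp
  45→61: 16 bp
  61→74: 13 bp
  74→87: 13 bp
  87→115: 28 bp
  115→119: 4 bp
  119→129: 10 bp
  129→146: 17 bp
  146→166: 20 bp
  166→174: 8 bp
  174→180: 6 bp
  180→187: 7 bp
  187→194: 7 bp
  194→204: 10 bp
  204→212: 8 bp
  212→5 (wrap): 218-212+5 = 11 bp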